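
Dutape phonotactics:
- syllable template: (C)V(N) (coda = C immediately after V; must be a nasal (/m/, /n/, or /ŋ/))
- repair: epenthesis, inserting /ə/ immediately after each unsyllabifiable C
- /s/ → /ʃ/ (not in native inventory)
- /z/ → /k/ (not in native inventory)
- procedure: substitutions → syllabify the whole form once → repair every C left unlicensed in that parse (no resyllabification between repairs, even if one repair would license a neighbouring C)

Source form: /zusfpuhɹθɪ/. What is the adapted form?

kuʃəfəpuhəɹəθɪ

Substitution: /z/ → /k/, /s/ → /ʃ/, giving /kuʃfpuhɹθɪ/.
The consonants /ʃ/, /f/, /h/, /ɹ/ cannot be parsed into a legal (C)V(N) syllable (only a nasal (/m/, /n/, or /ŋ/) is licensed in coda position; onsets are limited to one consonant).
Inserting the epenthetic vowel yields /ʃ/ → /ʃə/, /f/ → /fə/, /h/ → /hə/, /ɹ/ → /ɹə/.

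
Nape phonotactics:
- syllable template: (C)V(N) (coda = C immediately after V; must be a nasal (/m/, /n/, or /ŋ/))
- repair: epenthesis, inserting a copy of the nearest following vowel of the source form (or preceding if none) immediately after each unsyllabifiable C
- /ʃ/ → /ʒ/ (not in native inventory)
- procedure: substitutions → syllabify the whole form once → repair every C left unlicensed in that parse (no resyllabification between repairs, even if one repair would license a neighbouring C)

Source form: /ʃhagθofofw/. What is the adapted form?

ʒahagoθofofowo

Substitution: /ʃ/ → /ʒ/, giving /ʒhagθofofw/.
Under (C)V(N), the unsyllabifiable consonants are /ʒ/, /g/, /f/, /w/ (only a nasal (/m/, /n/, or /ŋ/) is licensed in coda position; onsets are limited to one consonant).
Inserting the epenthetic vowel yields /ʒ/ → /ʒa/, /g/ → /go/, /f/ → /fo/, /w/ → /wo/.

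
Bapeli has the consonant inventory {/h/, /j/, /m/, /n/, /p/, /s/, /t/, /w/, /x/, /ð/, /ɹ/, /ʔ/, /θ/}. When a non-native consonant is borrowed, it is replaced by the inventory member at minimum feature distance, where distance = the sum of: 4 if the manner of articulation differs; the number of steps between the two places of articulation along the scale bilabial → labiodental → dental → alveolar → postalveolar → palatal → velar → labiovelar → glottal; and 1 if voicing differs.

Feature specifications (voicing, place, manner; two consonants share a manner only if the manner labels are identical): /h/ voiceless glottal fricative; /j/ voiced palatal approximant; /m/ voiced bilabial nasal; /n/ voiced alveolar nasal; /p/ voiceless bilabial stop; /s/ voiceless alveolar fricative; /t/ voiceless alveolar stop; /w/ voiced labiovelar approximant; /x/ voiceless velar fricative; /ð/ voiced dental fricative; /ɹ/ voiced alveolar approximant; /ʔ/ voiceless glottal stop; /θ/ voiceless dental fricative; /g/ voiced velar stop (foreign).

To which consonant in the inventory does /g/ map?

ʔ

/ʔ/ is closest: same manner (stop), place distance 2 (velar→glottal), voicing differs (+1); total 3. Next closest is /t/ at distance 4.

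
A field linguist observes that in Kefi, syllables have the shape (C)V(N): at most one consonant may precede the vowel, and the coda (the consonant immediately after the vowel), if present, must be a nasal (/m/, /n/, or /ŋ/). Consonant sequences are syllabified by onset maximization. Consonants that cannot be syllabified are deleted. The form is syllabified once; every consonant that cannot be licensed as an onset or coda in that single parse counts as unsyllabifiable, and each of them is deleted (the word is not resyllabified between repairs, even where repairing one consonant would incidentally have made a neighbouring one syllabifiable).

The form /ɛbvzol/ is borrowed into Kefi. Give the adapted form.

ɛzo

Syllabifying with onset maximization leaves /b/, /v/, /l/ stranded (only a nasal (/m/, /n/, or /ŋ/) is licensed in coda position; onsets are limited to one consonant).
Deletion applies to /b/, /v/, /l/.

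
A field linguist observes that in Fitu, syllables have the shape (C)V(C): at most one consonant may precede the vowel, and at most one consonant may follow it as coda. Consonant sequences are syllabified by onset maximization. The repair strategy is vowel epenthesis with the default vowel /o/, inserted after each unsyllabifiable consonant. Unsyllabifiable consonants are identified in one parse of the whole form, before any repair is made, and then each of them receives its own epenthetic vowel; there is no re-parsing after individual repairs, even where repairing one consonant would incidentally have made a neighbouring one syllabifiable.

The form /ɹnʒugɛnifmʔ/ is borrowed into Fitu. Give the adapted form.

ɹonoʒugɛnifmoʔo

Under (C)V(C), the unsyllabifiable consonants are /ɹ/, /n/, /m/, /ʔ/ (at most one coda consonant is licensed; onsets are limited to one consonant).
Each unlicensed consonant becomes the onset of a new syllable: /ɹ/ → /ɹo/, /n/ → /no/, /m/ → /mo/, /ʔ/ → /ʔo/.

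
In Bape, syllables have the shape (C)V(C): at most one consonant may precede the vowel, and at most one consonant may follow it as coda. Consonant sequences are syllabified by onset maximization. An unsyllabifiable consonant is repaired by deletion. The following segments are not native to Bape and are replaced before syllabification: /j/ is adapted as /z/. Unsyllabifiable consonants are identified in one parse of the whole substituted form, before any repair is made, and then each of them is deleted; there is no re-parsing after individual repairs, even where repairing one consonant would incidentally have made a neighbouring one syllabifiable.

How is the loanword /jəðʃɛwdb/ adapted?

Substitution: /j/ → /z/, giving /zəðʃɛwdb/.
The consonants /d/, /b/ cannot be parsed into a legal (C)V(C) syllable (at most one coda consonant is licensed; onsets are limited to one consonant).
Deleting the stranded consonants removes /d/, /b/.

zəðʃɛw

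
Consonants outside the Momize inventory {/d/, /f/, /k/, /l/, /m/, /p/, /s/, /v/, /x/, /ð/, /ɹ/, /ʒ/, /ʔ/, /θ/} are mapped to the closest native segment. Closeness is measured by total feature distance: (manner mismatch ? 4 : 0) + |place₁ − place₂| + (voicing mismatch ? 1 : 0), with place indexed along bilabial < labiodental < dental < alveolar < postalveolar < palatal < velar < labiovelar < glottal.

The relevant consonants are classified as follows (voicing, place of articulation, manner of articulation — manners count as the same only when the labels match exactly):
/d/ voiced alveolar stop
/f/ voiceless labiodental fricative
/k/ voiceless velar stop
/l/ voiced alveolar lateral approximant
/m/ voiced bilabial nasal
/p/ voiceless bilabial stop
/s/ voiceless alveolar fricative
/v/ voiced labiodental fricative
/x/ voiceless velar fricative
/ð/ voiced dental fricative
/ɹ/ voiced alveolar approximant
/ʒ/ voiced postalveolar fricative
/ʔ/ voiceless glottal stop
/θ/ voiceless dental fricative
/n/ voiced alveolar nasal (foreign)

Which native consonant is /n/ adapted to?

m

/m/ is closest: same manner (nasal), place distance 3 (alveolar→bilabial), same voicing; total 3. Next closest is /d/ at distance 4.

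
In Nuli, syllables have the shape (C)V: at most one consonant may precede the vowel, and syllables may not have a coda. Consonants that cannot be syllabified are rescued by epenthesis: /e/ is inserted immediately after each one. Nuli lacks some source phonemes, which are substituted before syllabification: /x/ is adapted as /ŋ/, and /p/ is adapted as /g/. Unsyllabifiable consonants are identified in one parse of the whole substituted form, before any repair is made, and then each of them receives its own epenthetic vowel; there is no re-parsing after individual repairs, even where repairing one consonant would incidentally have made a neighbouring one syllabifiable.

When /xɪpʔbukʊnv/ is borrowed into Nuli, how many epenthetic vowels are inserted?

After substitution the input is /ŋɪgʔbukʊnv/.
The unsyllabifiable consonants are /g/, /ʔ/, /n/, /v/; each receives one epenthetic vowel.

4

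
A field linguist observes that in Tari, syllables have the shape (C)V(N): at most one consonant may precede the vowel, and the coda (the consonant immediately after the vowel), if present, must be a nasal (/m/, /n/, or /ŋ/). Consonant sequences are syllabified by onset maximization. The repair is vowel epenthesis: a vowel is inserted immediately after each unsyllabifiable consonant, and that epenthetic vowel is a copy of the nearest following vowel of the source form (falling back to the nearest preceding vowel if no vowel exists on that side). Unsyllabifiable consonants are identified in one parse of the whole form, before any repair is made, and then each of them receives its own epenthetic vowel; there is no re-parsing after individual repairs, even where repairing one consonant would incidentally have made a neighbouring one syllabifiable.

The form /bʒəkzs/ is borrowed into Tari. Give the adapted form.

Syllabifying with onset maximization leaves /b/, /k/, /z/, /s/ stranded (only a nasal (/m/, /n/, or /ŋ/) is licensed in coda position; onsets are limited to one consonant).
Inserting the epenthetic vowel yields /b/ → /bə/, /k/ → /kə/, /z/ → /zə/, /s/ → /sə/.

bəʒəkəzəsə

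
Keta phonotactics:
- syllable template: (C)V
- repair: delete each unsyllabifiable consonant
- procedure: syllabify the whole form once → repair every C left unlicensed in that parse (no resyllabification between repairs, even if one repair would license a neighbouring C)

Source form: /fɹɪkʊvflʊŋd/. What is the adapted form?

The consonants /f/, /v/, /f/, /ŋ/, /d/ cannot be parsed into a legal (C)V syllable (no codas are permitted; onsets are limited to one consonant).
Deleting the stranded consonants removes /f/, /v/, /f/, /ŋ/, /d/.

ɹɪkʊlʊ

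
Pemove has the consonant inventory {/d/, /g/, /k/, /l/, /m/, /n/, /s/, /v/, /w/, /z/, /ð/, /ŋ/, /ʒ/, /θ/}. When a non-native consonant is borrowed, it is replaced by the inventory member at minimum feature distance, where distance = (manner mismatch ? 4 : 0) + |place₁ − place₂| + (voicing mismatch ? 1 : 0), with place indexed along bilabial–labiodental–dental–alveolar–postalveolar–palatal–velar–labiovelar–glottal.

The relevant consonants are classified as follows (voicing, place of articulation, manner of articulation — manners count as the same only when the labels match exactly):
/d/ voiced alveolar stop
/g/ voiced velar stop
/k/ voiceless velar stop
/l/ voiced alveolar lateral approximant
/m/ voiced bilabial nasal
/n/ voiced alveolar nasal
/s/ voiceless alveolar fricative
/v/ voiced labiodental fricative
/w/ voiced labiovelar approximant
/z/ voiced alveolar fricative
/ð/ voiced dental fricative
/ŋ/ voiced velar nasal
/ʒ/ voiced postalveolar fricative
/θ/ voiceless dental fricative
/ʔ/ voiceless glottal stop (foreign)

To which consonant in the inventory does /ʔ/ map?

/k/ is closest: same manner (stop), place distance 2 (glottal→velar), same voicing; total 2. Next closest is /g/ at distance 3.

k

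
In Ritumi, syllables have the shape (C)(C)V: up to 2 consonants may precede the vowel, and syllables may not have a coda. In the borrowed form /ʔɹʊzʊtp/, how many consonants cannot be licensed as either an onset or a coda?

2

Syllabifying with onset maximization leaves /t/, /p/ stranded (no codas are permitted; onsets may contain at most 2 consonants).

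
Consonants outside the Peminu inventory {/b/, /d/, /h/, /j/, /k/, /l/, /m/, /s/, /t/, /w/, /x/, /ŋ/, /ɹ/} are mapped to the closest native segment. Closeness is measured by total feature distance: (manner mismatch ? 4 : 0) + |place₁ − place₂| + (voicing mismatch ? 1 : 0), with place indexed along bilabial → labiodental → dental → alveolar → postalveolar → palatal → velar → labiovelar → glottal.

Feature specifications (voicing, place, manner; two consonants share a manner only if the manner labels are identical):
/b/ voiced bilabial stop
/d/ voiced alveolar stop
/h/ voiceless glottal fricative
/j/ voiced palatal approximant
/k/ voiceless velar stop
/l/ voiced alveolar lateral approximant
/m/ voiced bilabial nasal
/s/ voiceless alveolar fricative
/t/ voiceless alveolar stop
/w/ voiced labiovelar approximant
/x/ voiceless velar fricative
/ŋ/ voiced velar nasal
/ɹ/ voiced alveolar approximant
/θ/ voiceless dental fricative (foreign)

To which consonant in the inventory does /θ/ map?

s

/s/ is closest: same manner (fricative), place distance 1 (dental→alveolar), same voicing; total 1. Next closest is /x/ at distance 4.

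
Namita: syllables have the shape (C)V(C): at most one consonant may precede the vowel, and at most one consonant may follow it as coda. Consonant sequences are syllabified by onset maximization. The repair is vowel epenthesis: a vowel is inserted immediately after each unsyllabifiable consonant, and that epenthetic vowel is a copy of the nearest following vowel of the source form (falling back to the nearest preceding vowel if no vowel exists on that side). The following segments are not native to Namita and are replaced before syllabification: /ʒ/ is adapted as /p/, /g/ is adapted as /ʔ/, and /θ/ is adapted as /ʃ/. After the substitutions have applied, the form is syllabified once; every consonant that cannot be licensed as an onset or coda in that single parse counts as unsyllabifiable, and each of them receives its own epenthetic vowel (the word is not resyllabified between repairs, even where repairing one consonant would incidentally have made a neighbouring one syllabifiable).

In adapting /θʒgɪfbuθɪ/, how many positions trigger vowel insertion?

2

After substitution the input is /ʃpʔɪfbuʃɪ/.
The unsyllabifiable consonants are /ʃ/, /p/; each receives one epenthetic vowel.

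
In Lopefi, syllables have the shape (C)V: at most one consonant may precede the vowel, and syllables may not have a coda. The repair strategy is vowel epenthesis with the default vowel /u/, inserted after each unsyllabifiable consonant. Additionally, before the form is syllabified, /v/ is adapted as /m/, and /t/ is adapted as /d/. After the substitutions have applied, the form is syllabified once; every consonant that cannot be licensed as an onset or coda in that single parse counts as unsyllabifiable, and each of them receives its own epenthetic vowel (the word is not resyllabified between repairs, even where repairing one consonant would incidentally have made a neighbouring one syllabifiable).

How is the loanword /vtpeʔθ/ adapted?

mudupeʔuθu

Substitution: /v/ → /m/, /t/ → /d/, giving /mdpeʔθ/.
Under (C)V, the unsyllabifiable consonants are /m/, /d/, /ʔ/, /θ/ (no codas are permitted; onsets are limited to one consonant).
Inserting the epenthetic vowel yields /m/ → /mu/, /d/ → /du/, /ʔ/ → /ʔu/, /θ/ → /θu/.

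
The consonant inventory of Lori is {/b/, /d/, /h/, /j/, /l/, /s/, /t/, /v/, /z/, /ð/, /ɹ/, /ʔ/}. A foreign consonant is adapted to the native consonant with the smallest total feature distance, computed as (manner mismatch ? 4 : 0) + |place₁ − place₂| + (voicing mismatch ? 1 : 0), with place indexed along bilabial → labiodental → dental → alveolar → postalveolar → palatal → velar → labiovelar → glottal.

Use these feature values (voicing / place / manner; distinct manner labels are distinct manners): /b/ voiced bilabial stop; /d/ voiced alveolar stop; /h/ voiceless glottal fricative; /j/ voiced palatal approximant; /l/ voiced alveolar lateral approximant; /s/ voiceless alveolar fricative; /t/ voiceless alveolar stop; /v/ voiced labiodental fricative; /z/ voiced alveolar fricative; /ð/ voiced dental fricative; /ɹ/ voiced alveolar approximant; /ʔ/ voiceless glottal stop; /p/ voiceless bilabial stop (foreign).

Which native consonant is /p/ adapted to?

/b/ is closest: same manner (stop), place distance 0 (bilabial→bilabial), voicing differs (+1); total 1. Next closest is /t/ at distance 3.

b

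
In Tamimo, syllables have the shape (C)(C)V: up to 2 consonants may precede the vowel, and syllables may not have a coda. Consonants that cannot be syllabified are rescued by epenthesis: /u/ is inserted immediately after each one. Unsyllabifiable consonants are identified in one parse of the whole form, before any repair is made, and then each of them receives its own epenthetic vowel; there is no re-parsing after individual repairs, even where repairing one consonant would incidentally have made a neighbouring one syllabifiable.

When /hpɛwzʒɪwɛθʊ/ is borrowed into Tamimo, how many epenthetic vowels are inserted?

The unsyllabifiable consonants are /w/; each receives one epenthetic vowel.

1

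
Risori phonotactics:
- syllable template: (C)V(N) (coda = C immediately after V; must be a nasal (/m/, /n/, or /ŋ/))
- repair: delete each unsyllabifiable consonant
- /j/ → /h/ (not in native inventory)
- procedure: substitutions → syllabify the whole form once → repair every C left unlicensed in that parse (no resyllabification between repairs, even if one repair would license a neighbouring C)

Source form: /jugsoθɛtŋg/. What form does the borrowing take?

Substitution: /j/ → /h/, giving /hugsoθɛtŋg/.
Under (C)V(N), the unsyllabifiable consonants are /g/, /t/, /ŋ/, /g/ (only a nasal (/m/, /n/, or /ŋ/) is licensed in coda position; onsets are limited to one consonant).
Deletion applies to /g/, /t/, /ŋ/, /g/.

husoθɛ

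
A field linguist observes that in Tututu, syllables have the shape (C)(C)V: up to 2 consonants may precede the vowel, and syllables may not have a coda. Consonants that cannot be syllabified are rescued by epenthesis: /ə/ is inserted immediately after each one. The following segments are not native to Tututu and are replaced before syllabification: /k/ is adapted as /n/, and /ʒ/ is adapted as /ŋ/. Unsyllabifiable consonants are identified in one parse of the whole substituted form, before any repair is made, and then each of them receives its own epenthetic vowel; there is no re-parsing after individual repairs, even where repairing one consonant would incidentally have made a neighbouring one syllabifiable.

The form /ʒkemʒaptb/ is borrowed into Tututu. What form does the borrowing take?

Substitution: /ʒ/ → /ŋ/, /k/ → /n/, giving /ŋnemŋaptb/.
Under (C)(C)V, the unsyllabifiable consonants are /p/, /t/, /b/ (no codas are permitted; onsets may contain at most 2 consonants).
Each unlicensed consonant becomes the onset of a new syllable: /p/ → /pə/, /t/ → /tə/, /b/ → /bə/.

ŋnemŋapətəbə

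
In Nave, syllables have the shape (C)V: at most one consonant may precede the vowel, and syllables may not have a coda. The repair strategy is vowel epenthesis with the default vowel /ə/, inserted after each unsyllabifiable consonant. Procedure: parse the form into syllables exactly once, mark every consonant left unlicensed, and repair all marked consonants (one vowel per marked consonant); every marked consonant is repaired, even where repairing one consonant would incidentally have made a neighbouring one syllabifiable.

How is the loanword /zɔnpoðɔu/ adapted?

Syllabifying with onset maximization leaves /n/ stranded (no codas are permitted; onsets are limited to one consonant).
Inserting the epenthetic vowel yields /n/ → /nə/.

zɔnəpoðɔu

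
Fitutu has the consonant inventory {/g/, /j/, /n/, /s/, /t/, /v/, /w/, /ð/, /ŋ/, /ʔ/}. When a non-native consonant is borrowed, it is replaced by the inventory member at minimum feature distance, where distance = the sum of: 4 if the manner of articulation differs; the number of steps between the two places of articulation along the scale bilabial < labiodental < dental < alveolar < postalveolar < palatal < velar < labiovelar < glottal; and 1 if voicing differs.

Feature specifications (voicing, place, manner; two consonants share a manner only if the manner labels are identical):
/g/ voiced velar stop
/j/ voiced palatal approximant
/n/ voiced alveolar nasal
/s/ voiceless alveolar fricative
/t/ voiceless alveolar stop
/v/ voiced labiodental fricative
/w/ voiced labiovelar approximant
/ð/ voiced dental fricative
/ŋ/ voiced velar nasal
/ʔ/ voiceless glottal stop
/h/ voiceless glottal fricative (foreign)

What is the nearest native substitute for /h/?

ʔ

/ʔ/ is closest: manner differs (fricative→stop, +4), place distance 0 (glottal→glottal), same voicing; total 4. Next closest is /s/ at distance 5.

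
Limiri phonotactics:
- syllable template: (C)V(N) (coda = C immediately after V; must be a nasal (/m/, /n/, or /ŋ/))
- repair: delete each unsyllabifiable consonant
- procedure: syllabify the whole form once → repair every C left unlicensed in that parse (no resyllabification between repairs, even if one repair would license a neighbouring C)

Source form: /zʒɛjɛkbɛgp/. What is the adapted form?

ʒɛjɛbɛ

Syllabifying with onset maximization leaves /z/, /k/, /g/, /p/ stranded (only a nasal (/m/, /n/, or /ŋ/) is licensed in coda position; onsets are limited to one consonant).
Deletion applies to /z/, /k/, /g/, /p/.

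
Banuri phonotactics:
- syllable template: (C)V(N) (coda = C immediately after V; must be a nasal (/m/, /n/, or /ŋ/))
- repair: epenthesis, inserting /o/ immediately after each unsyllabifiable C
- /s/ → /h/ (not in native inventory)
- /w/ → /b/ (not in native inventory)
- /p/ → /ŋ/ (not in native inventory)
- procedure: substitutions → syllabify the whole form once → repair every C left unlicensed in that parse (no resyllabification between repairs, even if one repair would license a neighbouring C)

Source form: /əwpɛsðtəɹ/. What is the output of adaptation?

əboŋɛhoðotəɹo

Substitution: /w/ → /b/, /p/ → /ŋ/, /s/ → /h/, giving /əbŋɛhðtəɹ/.
Syllabifying with onset maximization leaves /b/, /h/, /ð/, /ɹ/ stranded (only a nasal (/m/, /n/, or /ŋ/) is licensed in coda position; onsets are limited to one consonant).
Each unlicensed consonant becomes the onset of a new syllable: /b/ → /bo/, /h/ → /ho/, /ð/ → /ðo/, /ɹ/ → /ɹo/.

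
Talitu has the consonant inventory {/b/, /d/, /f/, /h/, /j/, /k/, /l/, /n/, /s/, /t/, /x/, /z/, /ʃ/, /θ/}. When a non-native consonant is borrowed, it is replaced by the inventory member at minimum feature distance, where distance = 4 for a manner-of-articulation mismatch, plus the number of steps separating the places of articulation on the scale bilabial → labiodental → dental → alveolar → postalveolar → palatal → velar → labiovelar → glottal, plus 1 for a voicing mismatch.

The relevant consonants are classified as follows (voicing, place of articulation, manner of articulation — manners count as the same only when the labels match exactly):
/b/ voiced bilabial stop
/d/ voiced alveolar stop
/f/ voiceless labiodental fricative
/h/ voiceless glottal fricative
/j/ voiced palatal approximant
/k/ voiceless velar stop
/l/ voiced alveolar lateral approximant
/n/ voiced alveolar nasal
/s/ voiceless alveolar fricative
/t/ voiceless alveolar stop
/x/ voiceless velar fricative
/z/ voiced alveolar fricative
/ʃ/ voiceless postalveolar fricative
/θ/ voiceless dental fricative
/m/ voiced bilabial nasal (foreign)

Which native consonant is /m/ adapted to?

/n/ is closest: same manner (nasal), place distance 3 (bilabial→alveolar), same voicing; total 3. Next closest is /b/ at distance 4.

n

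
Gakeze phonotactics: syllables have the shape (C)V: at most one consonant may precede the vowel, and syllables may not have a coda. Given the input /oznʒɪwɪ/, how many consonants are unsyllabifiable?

2

Syllabifying with onset maximization leaves /z/, /n/ stranded (no codas are permitted; onsets are limited to one consonant).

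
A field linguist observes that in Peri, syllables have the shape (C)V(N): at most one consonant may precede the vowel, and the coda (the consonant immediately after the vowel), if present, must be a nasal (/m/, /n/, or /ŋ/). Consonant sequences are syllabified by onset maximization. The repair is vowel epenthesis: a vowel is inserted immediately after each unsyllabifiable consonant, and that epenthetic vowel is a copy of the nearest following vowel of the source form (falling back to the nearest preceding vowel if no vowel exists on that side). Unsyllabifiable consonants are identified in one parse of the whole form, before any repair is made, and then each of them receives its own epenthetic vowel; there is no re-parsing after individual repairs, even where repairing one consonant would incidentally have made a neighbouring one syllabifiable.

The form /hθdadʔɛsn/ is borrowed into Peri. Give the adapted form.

haθadadɛʔɛsɛnɛ

The consonants /h/, /θ/, /d/, /s/, /n/ cannot be parsed into a legal (C)V(N) syllable (only a nasal (/m/, /n/, or /ŋ/) is licensed in coda position; onsets are limited to one consonant).
Each unlicensed consonant becomes the onset of a new syllable: /h/ → /ha/, /θ/ → /θa/, /d/ → /dɛ/, /s/ → /sɛ/, /n/ → /nɛ/.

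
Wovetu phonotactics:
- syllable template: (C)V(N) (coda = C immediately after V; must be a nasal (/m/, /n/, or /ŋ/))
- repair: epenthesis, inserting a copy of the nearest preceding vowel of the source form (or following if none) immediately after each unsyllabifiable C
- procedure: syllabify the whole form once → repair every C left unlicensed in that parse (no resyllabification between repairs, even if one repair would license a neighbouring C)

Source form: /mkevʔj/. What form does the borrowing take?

Syllabifying with onset maximization leaves /m/, /v/, /ʔ/, /j/ stranded (only a nasal (/m/, /n/, or /ŋ/) is licensed in coda position; onsets are limited to one consonant).
Epenthesis after each stranded consonant: /m/ → /me/, /v/ → /ve/, /ʔ/ → /ʔe/, /j/ → /je/.

mekeveʔeje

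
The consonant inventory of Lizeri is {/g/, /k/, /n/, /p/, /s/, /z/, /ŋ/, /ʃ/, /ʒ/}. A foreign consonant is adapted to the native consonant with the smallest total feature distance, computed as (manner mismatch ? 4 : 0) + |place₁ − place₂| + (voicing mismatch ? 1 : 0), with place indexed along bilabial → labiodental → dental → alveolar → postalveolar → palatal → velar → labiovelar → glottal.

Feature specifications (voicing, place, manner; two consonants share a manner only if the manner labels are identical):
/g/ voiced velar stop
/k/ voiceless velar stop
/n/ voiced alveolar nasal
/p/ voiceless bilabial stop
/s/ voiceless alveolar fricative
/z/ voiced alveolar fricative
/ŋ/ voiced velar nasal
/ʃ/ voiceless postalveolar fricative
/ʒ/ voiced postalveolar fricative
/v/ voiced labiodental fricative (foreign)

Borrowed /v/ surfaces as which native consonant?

z

/z/ is closest: same manner (fricative), place distance 2 (labiodental→alveolar), same voicing; total 2. Next closest is /s/ at distance 3.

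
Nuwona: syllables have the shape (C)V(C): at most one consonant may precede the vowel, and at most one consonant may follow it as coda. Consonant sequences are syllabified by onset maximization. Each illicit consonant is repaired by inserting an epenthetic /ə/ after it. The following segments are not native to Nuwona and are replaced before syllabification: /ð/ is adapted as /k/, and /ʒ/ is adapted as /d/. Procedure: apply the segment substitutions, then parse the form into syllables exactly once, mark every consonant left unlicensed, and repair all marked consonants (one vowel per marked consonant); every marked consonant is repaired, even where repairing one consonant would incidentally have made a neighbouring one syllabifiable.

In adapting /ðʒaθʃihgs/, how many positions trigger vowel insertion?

After substitution the input is /kdaθʃihgs/.
The unsyllabifiable consonants are /k/, /g/, /s/; each receives one epenthetic vowel.

3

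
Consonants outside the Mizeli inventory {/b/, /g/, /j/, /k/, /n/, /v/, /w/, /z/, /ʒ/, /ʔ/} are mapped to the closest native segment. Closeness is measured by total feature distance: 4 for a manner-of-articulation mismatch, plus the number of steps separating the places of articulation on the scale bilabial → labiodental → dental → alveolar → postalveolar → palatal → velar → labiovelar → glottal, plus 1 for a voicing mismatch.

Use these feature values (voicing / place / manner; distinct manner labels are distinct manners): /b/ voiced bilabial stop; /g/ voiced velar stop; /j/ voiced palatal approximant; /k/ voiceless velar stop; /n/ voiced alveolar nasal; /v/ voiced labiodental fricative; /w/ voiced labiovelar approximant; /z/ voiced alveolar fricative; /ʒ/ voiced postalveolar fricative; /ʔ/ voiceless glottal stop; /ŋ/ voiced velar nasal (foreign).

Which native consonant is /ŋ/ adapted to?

n

/n/ is closest: same manner (nasal), place distance 3 (velar→alveolar), same voicing; total 3. Next closest is /g/ at distance 4.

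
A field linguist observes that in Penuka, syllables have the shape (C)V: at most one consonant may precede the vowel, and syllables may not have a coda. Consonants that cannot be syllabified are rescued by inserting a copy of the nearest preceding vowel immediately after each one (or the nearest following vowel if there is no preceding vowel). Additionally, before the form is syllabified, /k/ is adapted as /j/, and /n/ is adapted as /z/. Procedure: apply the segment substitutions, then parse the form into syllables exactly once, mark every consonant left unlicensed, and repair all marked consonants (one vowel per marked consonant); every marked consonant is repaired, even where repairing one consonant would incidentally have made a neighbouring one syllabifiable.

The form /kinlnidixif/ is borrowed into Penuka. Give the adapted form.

Substitution: /k/ → /j/, /n/ → /z/, giving /jizlzidixif/.
The consonants /z/, /l/, /f/ cannot be parsed into a legal (C)V syllable (no codas are permitted; onsets are limited to one consonant).
Inserting the epenthetic vowel yields /z/ → /zi/, /l/ → /li/, /f/ → /fi/.

jizilizidixifi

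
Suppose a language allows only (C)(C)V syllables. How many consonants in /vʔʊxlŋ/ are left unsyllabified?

3

Under (C)(C)V, the unsyllabifiable consonants are /x/, /l/, /ŋ/ (no codas are permitted; onsets may contain at most 2 consonants).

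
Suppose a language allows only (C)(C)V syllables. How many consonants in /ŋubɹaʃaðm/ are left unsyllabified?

2

The consonants /ð/, /m/ cannot be parsed into a legal (C)(C)V syllable (no codas are permitted; onsets may contain at most 2 consonants).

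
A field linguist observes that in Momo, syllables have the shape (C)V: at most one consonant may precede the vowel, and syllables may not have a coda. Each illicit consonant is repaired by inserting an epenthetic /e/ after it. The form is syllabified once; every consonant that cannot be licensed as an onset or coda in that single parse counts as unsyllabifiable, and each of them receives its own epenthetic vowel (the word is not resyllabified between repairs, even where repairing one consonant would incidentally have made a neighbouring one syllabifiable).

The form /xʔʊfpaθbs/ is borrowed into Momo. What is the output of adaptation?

Syllabifying with onset maximization leaves /x/, /f/, /θ/, /b/, /s/ stranded (no codas are permitted; onsets are limited to one consonant).
Epenthesis after each stranded consonant: /x/ → /xe/, /f/ → /fe/, /θ/ → /θe/, /b/ → /be/, /s/ → /se/.

xeʔʊfepaθebese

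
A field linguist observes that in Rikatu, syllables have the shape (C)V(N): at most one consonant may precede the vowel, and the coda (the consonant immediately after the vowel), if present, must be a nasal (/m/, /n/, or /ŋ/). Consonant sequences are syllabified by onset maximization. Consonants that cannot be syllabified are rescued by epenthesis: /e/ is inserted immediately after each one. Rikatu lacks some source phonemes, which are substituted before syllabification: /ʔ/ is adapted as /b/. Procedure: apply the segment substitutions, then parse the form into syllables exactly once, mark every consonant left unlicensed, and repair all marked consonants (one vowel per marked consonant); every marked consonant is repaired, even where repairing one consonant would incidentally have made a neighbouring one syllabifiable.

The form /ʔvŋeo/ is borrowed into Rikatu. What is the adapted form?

Substitution: /ʔ/ → /b/, giving /bvŋeo/.
Under (C)V(N), the unsyllabifiable consonants are /b/, /v/ (only a nasal (/m/, /n/, or /ŋ/) is licensed in coda position; onsets are limited to one consonant).
Epenthesis after each stranded consonant: /b/ → /be/, /v/ → /ve/.

beveŋeo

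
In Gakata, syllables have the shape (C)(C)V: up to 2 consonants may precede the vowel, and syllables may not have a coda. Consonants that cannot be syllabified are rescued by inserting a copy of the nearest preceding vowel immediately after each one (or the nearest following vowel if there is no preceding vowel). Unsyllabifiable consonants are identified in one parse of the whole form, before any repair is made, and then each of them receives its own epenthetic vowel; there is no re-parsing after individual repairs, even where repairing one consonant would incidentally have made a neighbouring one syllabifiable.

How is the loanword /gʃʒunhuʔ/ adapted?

guʃʒunhuʔu

The consonants /g/, /ʔ/ cannot be parsed into a legal (C)(C)V syllable (no codas are permitted; onsets may contain at most 2 consonants).
Each unlicensed consonant becomes the onset of a new syllable: /g/ → /gu/, /ʔ/ → /ʔu/.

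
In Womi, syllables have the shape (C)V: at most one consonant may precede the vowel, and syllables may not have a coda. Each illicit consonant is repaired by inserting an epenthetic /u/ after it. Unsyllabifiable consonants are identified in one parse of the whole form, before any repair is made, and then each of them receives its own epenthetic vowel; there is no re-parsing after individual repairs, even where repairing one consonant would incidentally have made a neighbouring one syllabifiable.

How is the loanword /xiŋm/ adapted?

Under (C)V, the unsyllabifiable consonants are /ŋ/, /m/ (no codas are permitted; onsets are limited to one consonant).
Each unlicensed consonant becomes the onset of a new syllable: /ŋ/ → /ŋu/, /m/ → /mu/.

xiŋumu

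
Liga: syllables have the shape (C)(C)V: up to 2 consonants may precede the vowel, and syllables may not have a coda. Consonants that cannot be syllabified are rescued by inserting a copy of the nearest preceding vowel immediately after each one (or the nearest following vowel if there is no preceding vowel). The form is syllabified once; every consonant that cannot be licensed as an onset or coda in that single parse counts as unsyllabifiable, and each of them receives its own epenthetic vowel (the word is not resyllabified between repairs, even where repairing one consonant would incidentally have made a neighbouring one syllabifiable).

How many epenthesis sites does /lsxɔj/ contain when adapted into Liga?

The unsyllabifiable consonants are /l/, /j/; each receives one epenthetic vowel.

2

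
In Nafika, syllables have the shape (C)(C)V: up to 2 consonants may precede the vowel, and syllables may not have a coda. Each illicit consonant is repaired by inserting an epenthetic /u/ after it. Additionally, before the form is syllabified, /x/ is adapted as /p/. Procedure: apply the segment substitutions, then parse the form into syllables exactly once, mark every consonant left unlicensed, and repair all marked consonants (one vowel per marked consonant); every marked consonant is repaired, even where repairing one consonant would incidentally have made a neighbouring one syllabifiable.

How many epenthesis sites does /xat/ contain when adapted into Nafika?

1

After substitution the input is /pat/.
The unsyllabifiable consonants are /t/; each receives one epenthetic vowel.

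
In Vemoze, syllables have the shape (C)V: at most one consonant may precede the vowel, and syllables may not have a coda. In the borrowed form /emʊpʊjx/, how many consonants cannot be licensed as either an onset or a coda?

The consonants /j/, /x/ cannot be parsed into a legal (C)V syllable (no codas are permitted; onsets are limited to one consonant).

2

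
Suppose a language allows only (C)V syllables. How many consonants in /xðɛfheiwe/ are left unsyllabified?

Under (C)V, the unsyllabifiable consonants are /x/, /f/ (no codas are permitted; onsets are limited to one consonant).

2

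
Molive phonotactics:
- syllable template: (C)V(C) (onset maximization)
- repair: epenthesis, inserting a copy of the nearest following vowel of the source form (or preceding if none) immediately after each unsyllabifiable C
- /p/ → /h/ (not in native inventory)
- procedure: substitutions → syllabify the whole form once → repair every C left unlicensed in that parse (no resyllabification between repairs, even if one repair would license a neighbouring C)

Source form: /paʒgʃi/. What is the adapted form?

Substitution: /p/ → /h/, giving /haʒgʃi/.
Under (C)V(C), the unsyllabifiable consonants are /g/ (at most one coda consonant is licensed; onsets are limited to one consonant).
Each unlicensed consonant becomes the onset of a new syllable: /g/ → /gi/.

haʒgiʃi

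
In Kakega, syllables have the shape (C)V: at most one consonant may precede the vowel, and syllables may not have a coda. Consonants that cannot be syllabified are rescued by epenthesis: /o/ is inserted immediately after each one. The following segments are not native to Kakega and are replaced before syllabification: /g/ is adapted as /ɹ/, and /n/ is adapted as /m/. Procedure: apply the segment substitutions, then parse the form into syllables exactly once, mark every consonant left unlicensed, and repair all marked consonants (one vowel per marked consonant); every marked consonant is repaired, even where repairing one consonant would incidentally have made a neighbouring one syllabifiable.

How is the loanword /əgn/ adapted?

Substitution: /g/ → /ɹ/, /n/ → /m/, giving /əɹm/.
The consonants /ɹ/, /m/ cannot be parsed into a legal (C)V syllable (no codas are permitted; onsets are limited to one consonant).
Inserting the epenthetic vowel yields /ɹ/ → /ɹo/, /m/ → /mo/.

əɹomo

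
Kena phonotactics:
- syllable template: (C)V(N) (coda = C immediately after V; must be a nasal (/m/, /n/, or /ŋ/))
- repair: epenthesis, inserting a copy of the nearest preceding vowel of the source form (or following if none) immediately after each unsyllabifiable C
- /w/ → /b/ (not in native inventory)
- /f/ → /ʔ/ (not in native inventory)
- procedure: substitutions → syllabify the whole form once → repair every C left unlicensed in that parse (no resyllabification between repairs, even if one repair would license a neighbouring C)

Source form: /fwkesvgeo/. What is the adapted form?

Substitution: /f/ → /ʔ/, /w/ → /b/, giving /ʔbkesvgeo/.
The consonants /ʔ/, /b/, /s/, /v/ cannot be parsed into a legal (C)V(N) syllable (only a nasal (/m/, /n/, or /ŋ/) is licensed in coda position; onsets are limited to one consonant).
Each unlicensed consonant becomes the onset of a new syllable: /ʔ/ → /ʔe/, /b/ → /be/, /s/ → /se/, /v/ → /ve/.

ʔebekesevegeo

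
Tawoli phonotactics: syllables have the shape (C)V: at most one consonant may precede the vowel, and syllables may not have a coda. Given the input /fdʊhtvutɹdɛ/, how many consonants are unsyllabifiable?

5

The consonants /f/, /h/, /t/, /t/, /ɹ/ cannot be parsed into a legal (C)V syllable (no codas are permitted; onsets are limited to one consonant).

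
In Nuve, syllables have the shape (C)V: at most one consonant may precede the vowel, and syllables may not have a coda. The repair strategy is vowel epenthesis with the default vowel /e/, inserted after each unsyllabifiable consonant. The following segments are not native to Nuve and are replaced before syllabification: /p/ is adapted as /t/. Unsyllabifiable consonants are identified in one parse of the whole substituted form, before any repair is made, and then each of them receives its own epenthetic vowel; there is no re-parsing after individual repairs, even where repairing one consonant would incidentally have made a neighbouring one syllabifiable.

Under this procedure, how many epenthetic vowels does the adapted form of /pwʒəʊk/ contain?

3

After substitution the input is /twʒəʊk/.
The unsyllabifiable consonants are /t/, /w/, /k/; each receives one epenthetic vowel.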